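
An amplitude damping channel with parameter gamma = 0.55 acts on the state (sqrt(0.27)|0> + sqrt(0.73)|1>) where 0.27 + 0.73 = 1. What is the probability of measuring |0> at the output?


For amplitude damping with parameter gamma on state sqrt(a)|0> + sqrt(b)|1>:
alpha^2 = 0.27, beta^2 = 0.73
P(|0>) = alpha^2 + gamma * beta^2
= 0.27 + 0.55 * 0.73
= 0.27 + 0.4015
= 0.6715

0.6715


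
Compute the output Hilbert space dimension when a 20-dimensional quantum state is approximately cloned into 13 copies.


Output space = H^(tensor 13) where dim(H) = 20
dim = 20^13
= 400 (after 2 factors)
= 8000 (after 3 factors)
= 160000 (after 4 factors)
= 3200000 (after 5 factors)
= 64000000 (after 6 factors)
= 1280000000 (after 7 factors)
= 25600000000 (after 8 factors)
= 512000000000 (after 9 factors)
= 10240000000000 (after 10 factors)
= 204800000000000 (after 11 factors)
= 4096000000000000 (after 12 factors)
= 81920000000000000 (after 13 factors)
= 81920000000000000

81920000000000000


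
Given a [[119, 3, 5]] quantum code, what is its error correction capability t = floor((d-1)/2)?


Code parameters: [[119, 3, 5]], distance d = 5.
Number of correctable errors = floor((d-1)/2)
= floor((5 - 1)/2)
= floor(4/2)
= 2

2


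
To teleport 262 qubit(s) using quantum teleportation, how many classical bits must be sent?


Quantum teleportation requires 2 classical bits per qubit teleported.
262 qubit(s) -> 2 * 262 = 524 classical bits

524


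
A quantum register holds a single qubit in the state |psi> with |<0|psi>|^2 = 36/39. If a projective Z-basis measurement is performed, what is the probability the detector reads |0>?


|alpha|^2 = 36/39 = 0.9231
|beta|^2 = 1 - 36/39 = 3/39 = 0.0769
P(|0>) = |alpha|^2 = 0.9231

0.9231


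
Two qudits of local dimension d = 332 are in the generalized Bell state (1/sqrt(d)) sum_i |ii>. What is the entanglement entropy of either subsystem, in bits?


For a maximally entangled state in d x d:
S = log2(d) = log2(332)
= 8.3750

8.3750


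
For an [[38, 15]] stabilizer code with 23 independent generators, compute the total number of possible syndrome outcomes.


Each stabilizer generator gives a binary (+1 or -1) measurement outcome.
With 23 independent generators:
Total syndromes = 2^23
= 8388608

8388608


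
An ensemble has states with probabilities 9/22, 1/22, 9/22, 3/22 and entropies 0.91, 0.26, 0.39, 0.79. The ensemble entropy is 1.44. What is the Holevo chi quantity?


chi = S(rho) - sum_i p_i * S(rho_i)
Weighted entropy = 9/22 * 0.91 + 1/22 * 0.26 + 9/22 * 0.39 + 3/22 * 0.79
= 0.6514
chi = 1.44 - 0.6514
= 0.7886

0.7886


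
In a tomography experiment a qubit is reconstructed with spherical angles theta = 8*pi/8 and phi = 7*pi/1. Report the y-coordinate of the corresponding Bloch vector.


theta = 3.1416, phi = 21.9911
r_y = sin(theta)*sin(phi) = 0.0000 * 0.0000
r_y = 0.0000

0.0000


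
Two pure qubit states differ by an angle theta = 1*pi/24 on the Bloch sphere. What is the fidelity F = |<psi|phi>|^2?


For states separated by angle theta on Bloch sphere:
F = cos^2(theta/2)
theta = 1*pi/24 = 0.1309
theta/2 = 0.0654
cos(theta/2) = 0.9979
F = 0.9957

0.9957


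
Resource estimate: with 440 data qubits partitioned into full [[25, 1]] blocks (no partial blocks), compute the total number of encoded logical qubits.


Each code block uses 25 physical qubits for 1 logical qubit(s).
Number of complete blocks = floor(440 / 25) = 17
Logical qubits = 17 * 1
= 17

17


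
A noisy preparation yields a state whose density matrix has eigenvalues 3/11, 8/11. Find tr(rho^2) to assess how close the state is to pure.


tr(rho^2) = sum of eigenvalues squared
= (3/11)^2 + (8/11)^2
= (9 + 64) / 121
= 73/121
= 0.6033

0.6033


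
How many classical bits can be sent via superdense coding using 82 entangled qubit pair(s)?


Superdense coding allows 2 classical bits per shared entangled pair.
82 pair(s) -> 2 * 82 = 164 classical bits

164


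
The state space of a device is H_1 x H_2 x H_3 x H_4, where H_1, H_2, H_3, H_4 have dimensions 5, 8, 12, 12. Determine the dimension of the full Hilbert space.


dim(H_1 x H_2 x H_3 x H_4) = 5 * 8 * 12 * 12
= 40 * 12 * 12
= 480 * 12
= 5760

5760


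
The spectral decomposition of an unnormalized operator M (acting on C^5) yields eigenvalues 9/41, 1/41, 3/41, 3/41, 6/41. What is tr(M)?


tr(M) = sum of eigenvalues
= 9/41 + 1/41 + 3/41 + 3/41 + 6/41
= 22/41
= 0.5366

0.5366


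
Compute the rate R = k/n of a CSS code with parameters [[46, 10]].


Code rate R = k/n
= 10/46
= 0.2174

0.2174


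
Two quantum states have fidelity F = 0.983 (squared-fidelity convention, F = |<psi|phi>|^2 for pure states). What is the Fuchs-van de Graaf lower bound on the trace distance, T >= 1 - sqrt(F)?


Fuchs-van de Graaf (squared-fidelity convention): 1 - sqrt(F) <= T <= sqrt(1 - F).
Lower bound: T >= 1 - sqrt(F)
sqrt(F) = sqrt(0.983) = 0.9915
T >= 1 - 0.9915
T >= 0.0085

0.0085


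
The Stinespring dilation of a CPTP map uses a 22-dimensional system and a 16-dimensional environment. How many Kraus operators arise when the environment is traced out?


Tracing out the environment in an orthonormal basis {|i>_E} gives Kraus operators K_i = <i|_E U |0>_E.
Number of Kraus operators = dim(H_env) = d_env
= 16

16


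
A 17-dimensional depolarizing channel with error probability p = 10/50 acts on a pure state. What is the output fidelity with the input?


F = (1-p) + p/d
= (1 - 0.2000) + 0.2000/17
= 0.8000 + 0.0118
= 0.8118

0.8118


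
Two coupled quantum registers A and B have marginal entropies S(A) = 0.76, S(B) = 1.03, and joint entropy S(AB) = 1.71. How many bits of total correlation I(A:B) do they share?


I(A:B) = S(A) + S(B) - S(AB)
= 0.76 + 1.03 - 1.71
= 0.0800

0.0800


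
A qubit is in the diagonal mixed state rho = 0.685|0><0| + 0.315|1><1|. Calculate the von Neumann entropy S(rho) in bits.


S = -p*log2(p) - (1-p)*log2(1-p)
p = 0.6850, 1-p = 0.3150
= -0.6850 * log2(0.6850) - 0.3150 * log2(0.3150)
= -(-0.3739) - (-0.5250)
= 0.8989

0.8989


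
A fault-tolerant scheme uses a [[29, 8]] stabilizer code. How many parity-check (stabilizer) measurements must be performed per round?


For an [[n,k]] stabilizer code:
Number of stabilizer generators = n - k
= 29 - 8
= 21

21


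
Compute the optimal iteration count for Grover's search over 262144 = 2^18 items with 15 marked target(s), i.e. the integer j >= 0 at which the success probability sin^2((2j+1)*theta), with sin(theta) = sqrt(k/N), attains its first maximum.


After j Grover iterations the success probability is P(j) = sin^2((2j+1)*theta), where sin(theta) = sqrt(k/N).
N = 2^18 = 262144, k = 15
sin(theta) = sqrt(k/N) = 0.007564420598
theta = arcsin(sqrt(k/N)) = 0.00756449274 rad
P(j) reaches its first maximum when (2j+1)*theta is as close as possible to pi/2, i.e. j = round(pi/(4*theta) - 1/2).
pi/(4*theta) - 1/2 = 103.3269
(For comparison, the common estimate pi/4 * sqrt(N/k) = 103.8279; the exact maximiser is used here.)
Optimal iterations = 103

103


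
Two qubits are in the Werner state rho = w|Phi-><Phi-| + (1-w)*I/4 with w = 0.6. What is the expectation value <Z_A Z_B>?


|Phi-> = (|00> - |11>)/sqrt(2)
For the pure Bell state, <Z_A Z_B> = +1 (Bell-state Pauli correlator).
The maximally-mixed part I/4 has tr(I/4 * P tensor P) = 0 for any traceless Pauli P.
So <Z_A Z_B>_rho = w * (+1) + (1 - w) * 0
= 0.6 * (+1)
= 0.6000

0.6000


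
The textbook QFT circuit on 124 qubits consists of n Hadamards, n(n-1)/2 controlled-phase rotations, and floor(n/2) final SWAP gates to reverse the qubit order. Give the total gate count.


Hadamard gates: 124
Controlled rotations: n*(n-1)/2 = 124*123/2 = 7626
SWAP gates: floor(n/2) = floor(124/2) = 62
Total = 124 + 7626 + 62
= 7812

7812


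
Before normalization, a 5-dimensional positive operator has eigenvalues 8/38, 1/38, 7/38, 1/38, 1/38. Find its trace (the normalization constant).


tr(M) = sum of eigenvalues
= 8/38 + 1/38 + 7/38 + 1/38 + 1/38
= 18/38
= 0.4737

0.4737


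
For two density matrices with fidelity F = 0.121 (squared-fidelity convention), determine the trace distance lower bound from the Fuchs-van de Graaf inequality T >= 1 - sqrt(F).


Fuchs-van de Graaf (squared-fidelity convention): 1 - sqrt(F) <= T <= sqrt(1 - F).
Lower bound: T >= 1 - sqrt(F)
sqrt(F) = sqrt(0.121) = 0.3479
T >= 1 - 0.3479
T >= 0.6521

0.6521


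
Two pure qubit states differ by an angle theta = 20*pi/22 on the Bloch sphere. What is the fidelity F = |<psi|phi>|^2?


For states separated by angle theta on Bloch sphere:
F = cos^2(theta/2)
theta = 20*pi/22 = 2.8560
theta/2 = 1.4280
cos(theta/2) = 0.1423
F = 0.0203

0.0203


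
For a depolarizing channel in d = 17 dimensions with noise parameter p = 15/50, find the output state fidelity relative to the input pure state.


F = (1-p) + p/d
= (1 - 0.3000) + 0.3000/17
= 0.7000 + 0.0176
= 0.7176

0.7176


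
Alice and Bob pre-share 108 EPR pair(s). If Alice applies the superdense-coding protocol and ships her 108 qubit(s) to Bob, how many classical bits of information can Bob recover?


Superdense coding allows 2 classical bits per shared entangled pair.
108 pair(s) -> 2 * 108 = 216 classical bits

216


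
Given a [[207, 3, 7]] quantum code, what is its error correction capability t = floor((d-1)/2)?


Code parameters: [[207, 3, 7]], distance d = 7.
Number of correctable errors = floor((d-1)/2)
= floor((7 - 1)/2)
= floor(6/2)
= 3

3


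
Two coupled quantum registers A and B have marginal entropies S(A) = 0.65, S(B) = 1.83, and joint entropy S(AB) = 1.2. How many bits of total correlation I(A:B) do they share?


I(A:B) = S(A) + S(B) - S(AB)
= 0.65 + 1.83 - 1.2
= 1.2800

1.2800


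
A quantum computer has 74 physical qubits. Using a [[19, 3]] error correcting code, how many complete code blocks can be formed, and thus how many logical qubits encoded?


Each code block uses 19 physical qubits for 3 logical qubit(s).
Number of complete blocks = floor(74 / 19) = 3
Logical qubits = 3 * 3
= 9

9


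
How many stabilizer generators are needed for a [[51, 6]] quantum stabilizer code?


For an [[n,k]] stabilizer code:
Number of stabilizer generators = n - k
= 51 - 6
= 45

45


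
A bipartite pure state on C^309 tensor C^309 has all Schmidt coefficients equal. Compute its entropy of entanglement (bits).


For a maximally entangled state in d x d:
S = log2(d) = log2(309)
= 8.2715

8.2715


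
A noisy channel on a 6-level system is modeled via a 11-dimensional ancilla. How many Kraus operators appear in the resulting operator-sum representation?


Tracing out the environment in an orthonormal basis {|i>_E} gives Kraus operators K_i = <i|_E U |0>_E.
Number of Kraus operators = dim(H_env) = d_env
= 11

11


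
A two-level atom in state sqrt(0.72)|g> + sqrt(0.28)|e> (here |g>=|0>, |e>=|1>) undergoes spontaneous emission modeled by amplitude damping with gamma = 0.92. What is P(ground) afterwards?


For amplitude damping with parameter gamma on state sqrt(a)|0> + sqrt(b)|1>:
alpha^2 = 0.72, beta^2 = 0.28
P(|0>) = alpha^2 + gamma * beta^2
= 0.72 + 0.92 * 0.28
= 0.72 + 0.2576
= 0.9776

0.9776


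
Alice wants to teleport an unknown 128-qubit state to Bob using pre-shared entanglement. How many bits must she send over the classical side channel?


Quantum teleportation requires 2 classical bits per qubit teleported.
128 qubit(s) -> 2 * 128 = 256 classical bits

256


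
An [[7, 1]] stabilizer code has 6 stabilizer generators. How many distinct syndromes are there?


Each stabilizer generator gives a binary (+1 or -1) measurement outcome.
With 6 independent generators:
Total syndromes = 2^6
= 64

64


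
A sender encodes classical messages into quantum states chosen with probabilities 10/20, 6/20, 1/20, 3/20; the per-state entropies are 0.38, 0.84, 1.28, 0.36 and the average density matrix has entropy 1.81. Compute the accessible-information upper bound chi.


chi = S(rho) - sum_i p_i * S(rho_i)
Weighted entropy = 10/20 * 0.38 + 6/20 * 0.84 + 1/20 * 1.28 + 3/20 * 0.36
= 0.5600
chi = 1.81 - 0.5600
= 1.2500

1.2500


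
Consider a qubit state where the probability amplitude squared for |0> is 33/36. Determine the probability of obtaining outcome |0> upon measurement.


|alpha|^2 = 33/36 = 0.9167
|beta|^2 = 1 - 33/36 = 3/36 = 0.0833
P(|0>) = |alpha|^2 = 0.9167

0.9167


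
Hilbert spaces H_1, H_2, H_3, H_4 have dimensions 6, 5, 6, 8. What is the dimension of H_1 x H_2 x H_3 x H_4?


dim(H_1 x H_2 x H_3 x H_4) = 6 * 5 * 6 * 8
= 30 * 6 * 8
= 180 * 8
= 1440

1440


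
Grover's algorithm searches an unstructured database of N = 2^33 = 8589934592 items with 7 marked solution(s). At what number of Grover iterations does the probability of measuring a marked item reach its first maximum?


After j Grover iterations the success probability is P(j) = sin^2((2j+1)*theta), where sin(theta) = sqrt(k/N).
N = 2^33 = 8589934592, k = 7
sin(theta) = sqrt(k/N) = 2.85465804e-05
theta = arcsin(sqrt(k/N)) = 2.854658041e-05 rad
P(j) reaches its first maximum when (2j+1)*theta is as close as possible to pi/2, i.e. j = round(pi/(4*theta) - 1/2).
pi/(4*theta) - 1/2 = 27512.3633
(For comparison, the common estimate pi/4 * sqrt(N/k) = 27512.8633; the exact maximiser is used here.)
Optimal iterations = 27512

27512


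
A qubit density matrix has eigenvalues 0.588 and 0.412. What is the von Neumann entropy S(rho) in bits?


S = -p*log2(p) - (1-p)*log2(1-p)
p = 0.5880, 1-p = 0.4120
= -0.5880 * log2(0.5880) - 0.4120 * log2(0.4120)
= -(-0.4505) - (-0.5271)
= 0.9775

0.9775


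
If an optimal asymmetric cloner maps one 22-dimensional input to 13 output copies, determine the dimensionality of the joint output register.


Output space = H^(tensor 13) where dim(H) = 22
dim = 22^13
= 484 (after 2 factors)
= 10648 (after 3 factors)
= 234256 (after 4 factors)
= 5153632 (after 5 factors)
= 113379904 (after 6 factors)
= 2494357888 (after 7 factors)
= 54875873536 (after 8 factors)
= 1207269217792 (after 9 factors)
= 26559922791424 (after 10 factors)
= 584318301411328 (after 11 factors)
= 12855002631049216 (after 12 factors)
= 282810057883082752 (after 13 factors)
= 282810057883082752

282810057883082752


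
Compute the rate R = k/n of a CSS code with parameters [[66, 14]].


Code rate R = k/n
= 14/66
= 0.2121

0.2121


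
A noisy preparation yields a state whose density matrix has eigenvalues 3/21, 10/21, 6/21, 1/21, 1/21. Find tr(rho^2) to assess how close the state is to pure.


tr(rho^2) = sum of eigenvalues squared
= (3/21)^2 + (10/21)^2 + (6/21)^2 + (1/21)^2 + (1/21)^2
= (9 + 100 + 36 + 1 + 1) / 441
= 147/441
= 0.3333

0.3333


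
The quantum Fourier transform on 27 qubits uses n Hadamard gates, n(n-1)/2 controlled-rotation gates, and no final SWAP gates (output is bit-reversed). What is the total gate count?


Hadamard gates: 27
Controlled rotations: n*(n-1)/2 = 27*26/2 = 351
SWAP gates: 0 (omitted)
Total = 27 + 351
= 378

378


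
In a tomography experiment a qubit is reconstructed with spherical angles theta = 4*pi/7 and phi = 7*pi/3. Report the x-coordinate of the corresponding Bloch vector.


theta = 1.7952, phi = 7.3304
r_x = sin(theta)*cos(phi) = 0.9749 * 0.5000
r_x = 0.4875

0.4875


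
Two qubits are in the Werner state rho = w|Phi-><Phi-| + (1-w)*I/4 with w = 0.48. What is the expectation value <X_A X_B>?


|Phi-> = (|00> - |11>)/sqrt(2)
For the pure Bell state, <X_A X_B> = -1 (Bell-state Pauli correlator).
The maximally-mixed part I/4 has tr(I/4 * P tensor P) = 0 for any traceless Pauli P.
So <X_A X_B>_rho = w * (-1) + (1 - w) * 0
= 0.48 * (-1)
= -0.4800

-0.4800


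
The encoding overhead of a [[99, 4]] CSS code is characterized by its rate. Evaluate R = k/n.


Code rate R = k/n
= 4/99
= 0.0404

0.0404


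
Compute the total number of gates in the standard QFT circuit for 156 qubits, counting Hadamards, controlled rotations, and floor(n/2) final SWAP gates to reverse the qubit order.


Hadamard gates: 156
Controlled rotations: n*(n-1)/2 = 156*155/2 = 12090
SWAP gates: floor(n/2) = floor(156/2) = 78
Total = 156 + 12090 + 78
= 12324

12324


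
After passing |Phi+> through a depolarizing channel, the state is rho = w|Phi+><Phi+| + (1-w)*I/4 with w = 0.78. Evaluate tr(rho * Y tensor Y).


|Phi+> = (|00> + |11>)/sqrt(2)
For the pure Bell state, <Y_A Y_B> = -1 (Bell-state Pauli correlator).
The maximally-mixed part I/4 has tr(I/4 * P tensor P) = 0 for any traceless Pauli P.
So <Y_A Y_B>_rho = w * (-1) + (1 - w) * 0
= 0.78 * (-1)
= -0.7800

-0.7800


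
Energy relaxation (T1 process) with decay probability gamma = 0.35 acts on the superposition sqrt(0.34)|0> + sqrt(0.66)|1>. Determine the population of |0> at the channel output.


For amplitude damping with parameter gamma on state sqrt(a)|0> + sqrt(b)|1>:
alpha^2 = 0.34, beta^2 = 0.66
P(|0>) = alpha^2 + gamma * beta^2
= 0.34 + 0.35 * 0.66
= 0.34 + 0.2310
= 0.5710

0.5710


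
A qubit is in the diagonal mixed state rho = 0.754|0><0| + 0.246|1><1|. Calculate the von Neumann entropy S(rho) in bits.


S = -p*log2(p) - (1-p)*log2(1-p)
p = 0.7540, 1-p = 0.2460
= -0.7540 * log2(0.7540) - 0.2460 * log2(0.2460)
= -(-0.3072) - (-0.4977)
= 0.8049

0.8049


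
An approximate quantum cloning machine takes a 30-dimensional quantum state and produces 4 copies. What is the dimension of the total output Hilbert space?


Output space = H^(tensor 4) where dim(H) = 30
dim = 30^4
= 900 (after 2 factors)
= 27000 (after 3 factors)
= 810000 (after 4 factors)
= 810000

810000


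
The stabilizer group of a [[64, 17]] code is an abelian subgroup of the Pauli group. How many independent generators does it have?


For an [[n,k]] stabilizer code:
Number of stabilizer generators = n - k
= 64 - 17
= 47

47


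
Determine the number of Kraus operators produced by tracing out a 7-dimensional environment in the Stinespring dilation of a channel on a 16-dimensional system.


Tracing out the environment in an orthonormal basis {|i>_E} gives Kraus operators K_i = <i|_E U |0>_E.
Number of Kraus operators = dim(H_env) = d_env
= 7

7


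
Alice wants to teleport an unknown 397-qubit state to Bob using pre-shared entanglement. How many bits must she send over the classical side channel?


Quantum teleportation requires 2 classical bits per qubit teleported.
397 qubit(s) -> 2 * 397 = 794 classical bits

794


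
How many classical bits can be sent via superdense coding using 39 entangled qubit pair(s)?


Superdense coding allows 2 classical bits per shared entangled pair.
39 pair(s) -> 2 * 39 = 78 classical bits

78


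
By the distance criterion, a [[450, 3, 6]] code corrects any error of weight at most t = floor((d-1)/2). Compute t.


Code parameters: [[450, 3, 6]], distance d = 6.
Number of correctable errors = floor((d-1)/2)
= floor((6 - 1)/2)
= floor(5/2)
= 2

2


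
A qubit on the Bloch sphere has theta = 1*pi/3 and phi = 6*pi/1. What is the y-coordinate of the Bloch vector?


theta = 1.0472, phi = 18.8496
r_y = sin(theta)*sin(phi) = 0.8660 * 0.0000
r_y = 0.0000

0.0000


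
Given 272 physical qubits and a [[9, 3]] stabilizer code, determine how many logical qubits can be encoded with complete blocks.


Each code block uses 9 physical qubits for 3 logical qubit(s).
Number of complete blocks = floor(272 / 9) = 30
Logical qubits = 30 * 3
= 90

90


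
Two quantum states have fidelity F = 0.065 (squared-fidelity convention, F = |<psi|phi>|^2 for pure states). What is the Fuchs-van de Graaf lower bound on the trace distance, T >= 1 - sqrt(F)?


Fuchs-van de Graaf (squared-fidelity convention): 1 - sqrt(F) <= T <= sqrt(1 - F).
Lower bound: T >= 1 - sqrt(F)
sqrt(F) = sqrt(0.065) = 0.2550
T >= 1 - 0.2550
T >= 0.7450

0.7450


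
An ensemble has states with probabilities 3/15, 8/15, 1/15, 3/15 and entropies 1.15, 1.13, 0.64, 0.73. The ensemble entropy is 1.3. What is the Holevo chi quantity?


chi = S(rho) - sum_i p_i * S(rho_i)
Weighted entropy = 3/15 * 1.15 + 8/15 * 1.13 + 1/15 * 0.64 + 3/15 * 0.73
= 1.0213
chi = 1.3 - 1.0213
= 0.2787

0.2787


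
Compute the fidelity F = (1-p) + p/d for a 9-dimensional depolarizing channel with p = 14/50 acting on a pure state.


F = (1-p) + p/d
= (1 - 0.2800) + 0.2800/9
= 0.7200 + 0.0311
= 0.7511

0.7511


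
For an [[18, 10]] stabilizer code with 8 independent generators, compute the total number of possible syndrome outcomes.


Each stabilizer generator gives a binary (+1 or -1) measurement outcome.
With 8 independent generators:
Total syndromes = 2^8
= 256

256


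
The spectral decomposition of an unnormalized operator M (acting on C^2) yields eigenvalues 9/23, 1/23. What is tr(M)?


tr(M) = sum of eigenvalues
= 9/23 + 1/23
= 10/23
= 0.4348

0.4348


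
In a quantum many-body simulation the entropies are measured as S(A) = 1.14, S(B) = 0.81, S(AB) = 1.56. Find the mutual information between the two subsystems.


I(A:B) = S(A) + S(B) - S(AB)
= 1.14 + 0.81 - 1.56
= 0.3900

0.3900


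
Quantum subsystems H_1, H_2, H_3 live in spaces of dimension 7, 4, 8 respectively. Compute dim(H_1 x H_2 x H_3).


dim(H_1 x H_2 x H_3) = 7 * 4 * 8
= 28 * 8
= 224

224


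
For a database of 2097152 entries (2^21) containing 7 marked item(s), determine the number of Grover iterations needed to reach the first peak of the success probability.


After j Grover iterations the success probability is P(j) = sin^2((2j+1)*theta), where sin(theta) = sqrt(k/N).
N = 2^21 = 2097152, k = 7
sin(theta) = sqrt(k/N) = 0.001826981146
theta = arcsin(sqrt(k/N)) = 0.001826982162 rad
P(j) reaches its first maximum when (2j+1)*theta is as close as possible to pi/2, i.e. j = round(pi/(4*theta) - 1/2).
pi/(4*theta) - 1/2 = 429.3882
(For comparison, the common estimate pi/4 * sqrt(N/k) = 429.8885; the exact maximiser is used here.)
Optimal iterations = 429

429


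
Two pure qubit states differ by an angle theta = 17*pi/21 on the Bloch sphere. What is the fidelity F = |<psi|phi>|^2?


For states separated by angle theta on Bloch sphere:
F = cos^2(theta/2)
theta = 17*pi/21 = 2.5432
theta/2 = 1.2716
cos(theta/2) = 0.2948
F = 0.0869

0.0869


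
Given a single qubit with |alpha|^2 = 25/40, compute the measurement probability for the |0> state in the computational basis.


|alpha|^2 = 25/40 = 0.6250
|beta|^2 = 1 - 25/40 = 15/40 = 0.3750
P(|0>) = |alpha|^2 = 0.6250

0.6250


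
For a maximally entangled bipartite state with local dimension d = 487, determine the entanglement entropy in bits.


For a maximally entangled state in d x d:
S = log2(d) = log2(487)
= 8.9278

8.9278


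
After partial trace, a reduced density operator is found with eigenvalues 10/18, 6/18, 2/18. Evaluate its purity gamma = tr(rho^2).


tr(rho^2) = sum of eigenvalues squared
= (10/18)^2 + (6/18)^2 + (2/18)^2
= (100 + 36 + 4) / 324
= 140/324
= 0.4321

0.4321


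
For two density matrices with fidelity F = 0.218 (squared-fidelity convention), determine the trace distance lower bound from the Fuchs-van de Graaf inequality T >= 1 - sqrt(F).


Fuchs-van de Graaf (squared-fidelity convention): 1 - sqrt(F) <= T <= sqrt(1 - F).
Lower bound: T >= 1 - sqrt(F)
sqrt(F) = sqrt(0.218) = 0.4669
T >= 1 - 0.4669
T >= 0.5331

0.5331


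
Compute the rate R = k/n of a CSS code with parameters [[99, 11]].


Code rate R = k/n
= 11/99
= 0.1111

0.1111


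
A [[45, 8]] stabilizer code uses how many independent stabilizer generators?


For an [[n,k]] stabilizer code:
Number of stabilizer generators = n - k
= 45 - 8
= 37

37


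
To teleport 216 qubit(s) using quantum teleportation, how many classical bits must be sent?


Quantum teleportation requires 2 classical bits per qubit teleported.
216 qubit(s) -> 2 * 216 = 432 classical bits

432


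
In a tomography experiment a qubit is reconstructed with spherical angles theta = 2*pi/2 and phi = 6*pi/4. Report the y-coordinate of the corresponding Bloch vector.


theta = 3.1416, phi = 4.7124
r_y = sin(theta)*sin(phi) = 0.0000 * -1.0000
r_y = 0.0000

0.0000


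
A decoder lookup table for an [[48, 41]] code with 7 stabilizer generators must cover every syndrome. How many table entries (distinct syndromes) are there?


Each stabilizer generator gives a binary (+1 or -1) measurement outcome.
With 7 independent generators:
Total syndromes = 2^7
= 128

128


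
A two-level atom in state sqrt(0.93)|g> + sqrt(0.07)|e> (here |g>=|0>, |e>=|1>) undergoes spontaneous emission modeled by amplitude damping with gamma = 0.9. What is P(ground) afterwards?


For amplitude damping with parameter gamma on state sqrt(a)|0> + sqrt(b)|1>:
alpha^2 = 0.93, beta^2 = 0.07
P(|0>) = alpha^2 + gamma * beta^2
= 0.93 + 0.9 * 0.07
= 0.93 + 0.0630
= 0.9930

0.9930


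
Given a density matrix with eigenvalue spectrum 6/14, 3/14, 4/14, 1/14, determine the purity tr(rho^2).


tr(rho^2) = sum of eigenvalues squared
= (6/14)^2 + (3/14)^2 + (4/14)^2 + (1/14)^2
= (36 + 9 + 16 + 1) / 196
= 62/196
= 0.3163

0.3163


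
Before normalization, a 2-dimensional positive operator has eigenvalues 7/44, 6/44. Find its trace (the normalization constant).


tr(M) = sum of eigenvalues
= 7/44 + 6/44
= 13/44
= 0.2955

0.2955


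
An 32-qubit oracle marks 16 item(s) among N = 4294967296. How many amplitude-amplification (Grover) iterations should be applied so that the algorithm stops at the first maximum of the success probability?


After j Grover iterations the success probability is P(j) = sin^2((2j+1)*theta), where sin(theta) = sqrt(k/N).
N = 2^32 = 4294967296, k = 16
sin(theta) = sqrt(k/N) = 6.103515625e-05
theta = arcsin(sqrt(k/N)) = 6.103515629e-05 rad
P(j) reaches its first maximum when (2j+1)*theta is as close as possible to pi/2, i.e. j = round(pi/(4*theta) - 1/2).
pi/(4*theta) - 1/2 = 12867.4635
(For comparison, the common estimate pi/4 * sqrt(N/k) = 12867.9635; the exact maximiser is used here.)
Optimal iterations = 12867

12867


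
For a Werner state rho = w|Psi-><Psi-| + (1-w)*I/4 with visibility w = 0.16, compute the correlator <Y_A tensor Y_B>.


|Psi-> = (|01> - |10>)/sqrt(2)
For the pure Bell state, <Y_A Y_B> = -1 (Bell-state Pauli correlator).
The maximally-mixed part I/4 has tr(I/4 * P tensor P) = 0 for any traceless Pauli P.
So <Y_A Y_B>_rho = w * (-1) + (1 - w) * 0
= 0.16 * (-1)
= -0.1600

-0.1600


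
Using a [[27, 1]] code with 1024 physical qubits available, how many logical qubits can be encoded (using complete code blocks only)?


Each code block uses 27 physical qubits for 1 logical qubit(s).
Number of complete blocks = floor(1024 / 27) = 37
Logical qubits = 37 * 1
= 37

37


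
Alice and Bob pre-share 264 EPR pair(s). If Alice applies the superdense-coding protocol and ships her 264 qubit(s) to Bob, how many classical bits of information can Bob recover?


Superdense coding allows 2 classical bits per shared entangled pair.
264 pair(s) -> 2 * 264 = 528 classical bits

528


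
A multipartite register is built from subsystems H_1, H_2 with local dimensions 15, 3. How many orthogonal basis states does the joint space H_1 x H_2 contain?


dim(H_1 x H_2) = 15 * 3
= 45

45


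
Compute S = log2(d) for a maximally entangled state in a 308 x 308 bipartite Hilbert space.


For a maximally entangled state in d x d:
S = log2(d) = log2(308)
= 8.2668

8.2668


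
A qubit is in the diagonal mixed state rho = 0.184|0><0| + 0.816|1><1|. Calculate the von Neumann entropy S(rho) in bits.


S = -p*log2(p) - (1-p)*log2(1-p)
p = 0.1840, 1-p = 0.8160
= -0.1840 * log2(0.1840) - 0.8160 * log2(0.8160)
= -(-0.4494) - (-0.2394)
= 0.6887

0.6887


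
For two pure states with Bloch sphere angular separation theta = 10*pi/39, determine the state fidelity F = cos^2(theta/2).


For states separated by angle theta on Bloch sphere:
F = cos^2(theta/2)
theta = 10*pi/39 = 0.8055
theta/2 = 0.4028
cos(theta/2) = 0.9200
F = 0.8464

0.8464


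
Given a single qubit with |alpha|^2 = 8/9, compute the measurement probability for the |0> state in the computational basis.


|alpha|^2 = 8/9 = 0.8889
|beta|^2 = 1 - 8/9 = 1/9 = 0.1111
P(|0>) = |alpha|^2 = 0.8889

0.8889


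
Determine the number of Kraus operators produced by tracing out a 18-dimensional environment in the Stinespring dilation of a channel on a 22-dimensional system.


Tracing out the environment in an orthonormal basis {|i>_E} gives Kraus operators K_i = <i|_E U |0>_E.
Number of Kraus operators = dim(H_env) = d_env
= 18

18


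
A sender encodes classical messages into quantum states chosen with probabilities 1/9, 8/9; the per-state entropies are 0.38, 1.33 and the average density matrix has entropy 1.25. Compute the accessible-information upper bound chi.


chi = S(rho) - sum_i p_i * S(rho_i)
Weighted entropy = 1/9 * 0.38 + 8/9 * 1.33
= 1.2244
chi = 1.25 - 1.2244
= 0.0256

0.0256


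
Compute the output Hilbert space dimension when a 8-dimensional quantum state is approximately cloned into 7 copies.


Output space = H^(tensor 7) where dim(H) = 8
dim = 8^7
= 64 (after 2 factors)
= 512 (after 3 factors)
= 4096 (after 4 factors)
= 32768 (after 5 factors)
= 262144 (after 6 factors)
= 2097152 (after 7 factors)
= 2097152

2097152


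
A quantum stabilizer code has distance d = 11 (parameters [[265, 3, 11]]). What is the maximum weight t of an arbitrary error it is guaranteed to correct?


Code parameters: [[265, 3, 11]], distance d = 11.
Number of correctable errors = floor((d-1)/2)
= floor((11 - 1)/2)
= floor(10/2)
= 5

5


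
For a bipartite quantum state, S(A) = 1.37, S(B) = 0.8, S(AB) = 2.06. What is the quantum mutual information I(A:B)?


I(A:B) = S(A) + S(B) - S(AB)
= 1.37 + 0.8 - 2.06
= 0.1100

0.1100


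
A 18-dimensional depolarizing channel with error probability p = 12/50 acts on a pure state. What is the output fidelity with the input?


F = (1-p) + p/d
= (1 - 0.2400) + 0.2400/18
= 0.7600 + 0.0133
= 0.7733

0.7733


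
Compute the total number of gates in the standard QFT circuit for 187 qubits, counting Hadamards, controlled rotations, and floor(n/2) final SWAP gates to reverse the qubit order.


Hadamard gates: 187
Controlled rotations: n*(n-1)/2 = 187*186/2 = 17391
SWAP gates: floor(n/2) = floor(187/2) = 93
Total = 187 + 17391 + 93
= 17671

17671


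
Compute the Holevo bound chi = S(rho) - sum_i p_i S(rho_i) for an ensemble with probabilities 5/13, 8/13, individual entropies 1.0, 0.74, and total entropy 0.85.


chi = S(rho) - sum_i p_i * S(rho_i)
Weighted entropy = 5/13 * 1.0 + 8/13 * 0.74
= 0.8400
chi = 0.85 - 0.8400
= 0.0100

0.0100


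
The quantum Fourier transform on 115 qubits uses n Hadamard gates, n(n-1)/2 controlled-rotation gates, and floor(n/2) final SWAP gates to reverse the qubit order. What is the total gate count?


Hadamard gates: 115
Controlled rotations: n*(n-1)/2 = 115*114/2 = 6555
SWAP gates: floor(n/2) = floor(115/2) = 57
Total = 115 + 6555 + 57
= 6727

6727


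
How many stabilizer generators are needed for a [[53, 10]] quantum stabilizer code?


For an [[n,k]] stabilizer code:
Number of stabilizer generators = n - k
= 53 - 10
= 43

43


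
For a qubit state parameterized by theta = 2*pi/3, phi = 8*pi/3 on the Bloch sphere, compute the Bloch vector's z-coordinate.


theta = 2.0944, phi = 8.3776
r_z = cos(theta) = -0.5000

-0.5000


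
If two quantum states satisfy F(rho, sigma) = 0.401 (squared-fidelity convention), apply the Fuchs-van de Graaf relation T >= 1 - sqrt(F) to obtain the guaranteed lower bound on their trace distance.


Fuchs-van de Graaf (squared-fidelity convention): 1 - sqrt(F) <= T <= sqrt(1 - F).
Lower bound: T >= 1 - sqrt(F)
sqrt(F) = sqrt(0.401) = 0.6332
T >= 1 - 0.6332
T >= 0.3668

0.3668


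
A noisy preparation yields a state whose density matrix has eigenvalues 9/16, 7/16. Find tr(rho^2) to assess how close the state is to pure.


tr(rho^2) = sum of eigenvalues squared
= (9/16)^2 + (7/16)^2
= (81 + 49) / 256
= 130/256
= 0.5078

0.5078


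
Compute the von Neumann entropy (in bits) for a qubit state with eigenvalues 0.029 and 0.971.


S = -p*log2(p) - (1-p)*log2(1-p)
p = 0.0290, 1-p = 0.9710
= -0.0290 * log2(0.0290) - 0.9710 * log2(0.9710)
= -(-0.1481) - (-0.0412)
= 0.1894

0.1894


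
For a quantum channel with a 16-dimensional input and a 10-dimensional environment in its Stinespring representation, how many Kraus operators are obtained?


Tracing out the environment in an orthonormal basis {|i>_E} gives Kraus operators K_i = <i|_E U |0>_E.
Number of Kraus operators = dim(H_env) = d_env
= 10

10


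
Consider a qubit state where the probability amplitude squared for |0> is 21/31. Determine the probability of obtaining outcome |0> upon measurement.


|alpha|^2 = 21/31 = 0.6774
|beta|^2 = 1 - 21/31 = 10/31 = 0.3226
P(|0>) = |alpha|^2 = 0.6774

0.6774


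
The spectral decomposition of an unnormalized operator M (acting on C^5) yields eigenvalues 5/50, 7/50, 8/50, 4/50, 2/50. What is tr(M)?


tr(M) = sum of eigenvalues
= 5/50 + 7/50 + 8/50 + 4/50 + 2/50
= 26/50
= 0.5200

0.5200


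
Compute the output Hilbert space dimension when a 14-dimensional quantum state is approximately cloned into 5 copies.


Output space = H^(tensor 5) where dim(H) = 14
dim = 14^5
= 196 (after 2 factors)
= 2744 (after 3 factors)
= 38416 (after 4 factors)
= 537824 (after 5 factors)
= 537824

537824


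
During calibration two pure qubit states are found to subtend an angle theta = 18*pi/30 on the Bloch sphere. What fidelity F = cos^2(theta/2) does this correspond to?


For states separated by angle theta on Bloch sphere:
F = cos^2(theta/2)
theta = 18*pi/30 = 1.8850
theta/2 = 0.9425
cos(theta/2) = 0.5878
F = 0.3455

0.3455


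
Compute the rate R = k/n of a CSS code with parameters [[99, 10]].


Code rate R = k/n
= 10/99
= 0.1010

0.1010


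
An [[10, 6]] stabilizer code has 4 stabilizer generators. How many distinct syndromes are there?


Each stabilizer generator gives a binary (+1 or -1) measurement outcome.
With 4 independent generators:
Total syndromes = 2^4
= 16

16


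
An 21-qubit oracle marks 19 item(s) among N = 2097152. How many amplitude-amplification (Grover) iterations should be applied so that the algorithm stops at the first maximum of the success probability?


After j Grover iterations the success probability is P(j) = sin^2((2j+1)*theta), where sin(theta) = sqrt(k/N).
N = 2^21 = 2097152, k = 19
sin(theta) = sqrt(k/N) = 0.003009967775
theta = arcsin(sqrt(k/N)) = 0.00300997232 rad
P(j) reaches its first maximum when (2j+1)*theta is as close as possible to pi/2, i.e. j = round(pi/(4*theta) - 1/2).
pi/(4*theta) - 1/2 = 260.4320
(For comparison, the common estimate pi/4 * sqrt(N/k) = 260.9324; the exact maximiser is used here.)
Optimal iterations = 260

260


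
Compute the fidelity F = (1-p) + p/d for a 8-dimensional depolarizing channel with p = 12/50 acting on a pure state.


F = (1-p) + p/d
= (1 - 0.2400) + 0.2400/8
= 0.7600 + 0.0300
= 0.7900

0.7900


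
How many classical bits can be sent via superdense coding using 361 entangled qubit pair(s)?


Superdense coding allows 2 classical bits per shared entangled pair.
361 pair(s) -> 2 * 361 = 722 classical bits

722


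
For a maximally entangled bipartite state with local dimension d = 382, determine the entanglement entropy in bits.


For a maximally entangled state in d x d:
S = log2(d) = log2(382)
= 8.5774

8.5774


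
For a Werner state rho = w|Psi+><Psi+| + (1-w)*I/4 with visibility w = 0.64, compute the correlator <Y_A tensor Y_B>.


|Psi+> = (|01> + |10>)/sqrt(2)
For the pure Bell state, <Y_A Y_B> = +1 (Bell-state Pauli correlator).
The maximally-mixed part I/4 has tr(I/4 * P tensor P) = 0 for any traceless Pauli P.
So <Y_A Y_B>_rho = w * (+1) + (1 - w) * 0
= 0.64 * (+1)
= 0.6400

0.6400


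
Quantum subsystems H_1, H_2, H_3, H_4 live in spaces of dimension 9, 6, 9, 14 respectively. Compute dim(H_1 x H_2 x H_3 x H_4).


dim(H_1 x H_2 x H_3 x H_4) = 9 * 6 * 9 * 14
= 54 * 9 * 14
= 486 * 14
= 6804

6804


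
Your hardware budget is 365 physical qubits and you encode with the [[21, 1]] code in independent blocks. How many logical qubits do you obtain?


Each code block uses 21 physical qubits for 1 logical qubit(s).
Number of complete blocks = floor(365 / 21) = 17
Logical qubits = 17 * 1
= 17

17


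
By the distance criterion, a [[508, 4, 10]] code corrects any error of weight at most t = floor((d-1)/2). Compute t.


Code parameters: [[508, 4, 10]], distance d = 10.
Number of correctable errors = floor((d-1)/2)
= floor((10 - 1)/2)
= floor(9/2)
= 4

4


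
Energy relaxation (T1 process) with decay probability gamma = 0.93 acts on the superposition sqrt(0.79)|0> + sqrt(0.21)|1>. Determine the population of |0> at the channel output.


For amplitude damping with parameter gamma on state sqrt(a)|0> + sqrt(b)|1>:
alpha^2 = 0.79, beta^2 = 0.21
P(|0>) = alpha^2 + gamma * beta^2
= 0.79 + 0.93 * 0.21
= 0.79 + 0.1953
= 0.9853

0.9853


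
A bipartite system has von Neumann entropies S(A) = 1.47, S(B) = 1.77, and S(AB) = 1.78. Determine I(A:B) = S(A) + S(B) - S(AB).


I(A:B) = S(A) + S(B) - S(AB)
= 1.47 + 1.77 - 1.78
= 1.4600

1.4600


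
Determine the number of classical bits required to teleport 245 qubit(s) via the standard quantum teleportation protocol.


Quantum teleportation requires 2 classical bits per qubit teleported.
245 qubit(s) -> 2 * 245 = 490 classical bits

490


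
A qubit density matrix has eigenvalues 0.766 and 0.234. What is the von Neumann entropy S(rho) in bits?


S = -p*log2(p) - (1-p)*log2(1-p)
p = 0.7660, 1-p = 0.2340
= -0.7660 * log2(0.7660) - 0.2340 * log2(0.2340)
= -(-0.2946) - (-0.4903)
= 0.7849

0.7849


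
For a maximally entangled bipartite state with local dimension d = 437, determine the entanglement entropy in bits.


For a maximally entangled state in d x d:
S = log2(d) = log2(437)
= 8.7715

8.7715


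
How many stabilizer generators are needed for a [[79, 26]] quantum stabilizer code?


For an [[n,k]] stabilizer code:
Number of stabilizer generators = n - k
= 79 - 26
= 53

53


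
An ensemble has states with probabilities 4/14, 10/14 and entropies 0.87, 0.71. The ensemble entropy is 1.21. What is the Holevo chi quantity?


chi = S(rho) - sum_i p_i * S(rho_i)
Weighted entropy = 4/14 * 0.87 + 10/14 * 0.71
= 0.7557
chi = 1.21 - 0.7557
= 0.4543

0.4543


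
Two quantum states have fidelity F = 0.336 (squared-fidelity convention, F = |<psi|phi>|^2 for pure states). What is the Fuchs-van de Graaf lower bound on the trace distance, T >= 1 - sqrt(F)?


Fuchs-van de Graaf (squared-fidelity convention): 1 - sqrt(F) <= T <= sqrt(1 - F).
Lower bound: T >= 1 - sqrt(F)
sqrt(F) = sqrt(0.336) = 0.5797
T >= 1 - 0.5797
T >= 0.4203

0.4203


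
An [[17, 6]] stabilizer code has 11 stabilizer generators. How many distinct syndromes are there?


Each stabilizer generator gives a binary (+1 or -1) measurement outcome.
With 11 independent generators:
Total syndromes = 2^11
= 2048

2048


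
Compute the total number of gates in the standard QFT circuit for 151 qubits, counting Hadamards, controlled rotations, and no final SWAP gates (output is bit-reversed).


Hadamard gates: 151
Controlled rotations: n*(n-1)/2 = 151*150/2 = 11325
SWAP gates: 0 (omitted)
Total = 151 + 11325
= 11476

11476


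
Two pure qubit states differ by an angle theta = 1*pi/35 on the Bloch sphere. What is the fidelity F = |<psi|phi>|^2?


For states separated by angle theta on Bloch sphere:
F = cos^2(theta/2)
theta = 1*pi/35 = 0.0898
theta/2 = 0.0449
cos(theta/2) = 0.9990
F = 0.9980

0.9980


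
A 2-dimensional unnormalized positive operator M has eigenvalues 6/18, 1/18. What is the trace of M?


tr(M) = sum of eigenvalues
= 6/18 + 1/18
= 7/18
= 0.3889

0.3889


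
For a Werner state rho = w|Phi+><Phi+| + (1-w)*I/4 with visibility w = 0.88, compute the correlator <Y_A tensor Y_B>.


|Phi+> = (|00> + |11>)/sqrt(2)
For the pure Bell state, <Y_A Y_B> = -1 (Bell-state Pauli correlator).
The maximally-mixed part I/4 has tr(I/4 * P tensor P) = 0 for any traceless Pauli P.
So <Y_A Y_B>_rho = w * (-1) + (1 - w) * 0
= 0.88 * (-1)
= -0.8800

-0.8800
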